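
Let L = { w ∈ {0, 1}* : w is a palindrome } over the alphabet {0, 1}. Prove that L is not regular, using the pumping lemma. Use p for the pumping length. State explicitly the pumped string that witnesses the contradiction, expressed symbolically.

0^{p+k} 1 0^p

Assume L is regular. Let p be the pumping length given by the pumping lemma.
Take w = 0^p 1 0^p, a palindrome of length 2p+1 ≥ p.
The pumping lemma gives a decomposition w = xyz where |xy| ≤ p and y is nonempty.
Because |xy| ≤ p and w begins with p copies of 0, we have y = 0^k with 1 ≤ k ≤ p.
Pump with i = 2: xy^2z = 0^{p+k} 1 0^p. Its reverse is 0^p 1 0^{p+k}, which differs from xy^2z since k ≥ 1. So xy^2z is not a palindrome and xy^2z ∉ L.
This is a contradiction; hence L is not regular.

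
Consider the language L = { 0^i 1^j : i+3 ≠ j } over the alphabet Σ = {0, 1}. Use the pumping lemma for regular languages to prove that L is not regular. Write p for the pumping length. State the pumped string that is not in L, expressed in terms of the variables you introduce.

Assume L is regular. Let p be the pumping length given by the pumping lemma.
Choose w = 0^p 1^{p+p!+3}. Since p ≠ (p+p!+3)-3 = p+p!, w ∈ L; and |w| ≥ p.
Write w = xyz as guaranteed by the lemma, with |xy| ≤ p and y is nonempty.
The first p characters of w are 0's, so xy (and hence y) consists only of 0's. Write y = 0^k, 1 ≤ k ≤ p.
Since 1 ≤ k ≤ p, k divides p!; set t = 1 + p!/k. Then xy^t z has p + (p!/k)·k = p + p! copies of 0. Now the 0-count is p+p! and (1-count)-3 = (p+p!+3)-3 = p+p!, so i+3 ≠ j fails. So xy^t z = 0^{p+p!} 1^{p+p!+3} ∉ L.
Contradiction. Therefore L is not regular.

0^{p+p!} 1^{p+p!+3}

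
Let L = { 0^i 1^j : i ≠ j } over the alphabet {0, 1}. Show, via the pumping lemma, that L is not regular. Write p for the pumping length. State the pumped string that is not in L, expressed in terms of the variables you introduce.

Toward a contradiction, assume L is regular with pumping length p.
Choose w = 0^p 1^{p+p!}. Since p ≠ p+p!, w ∈ L; and |w| ≥ p.
Write w = xyz as guaranteed by the lemma, with |xy| ≤ p and y is nonempty.
The first p characters of w are 0's, so xy (and hence y) consists only of 0's. Write y = 0^k, 1 ≤ k ≤ p.
Since 1 ≤ k ≤ p, k divides p!; set t = 1 + p!/k. Then xy^t z has p + (p!/k)·k = p + p! copies of 0. Now the 0-count equals the 1-count, so i ≠ j fails. So xy^t z = 0^{p+p!} 1^{p+p!} ∉ L.
This is a contradiction; hence L is not regular.

0^{p+p!} 1^{p+p!}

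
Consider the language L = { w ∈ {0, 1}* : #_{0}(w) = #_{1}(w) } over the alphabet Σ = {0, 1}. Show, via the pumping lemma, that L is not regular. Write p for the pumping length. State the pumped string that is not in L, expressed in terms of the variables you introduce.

Assume L is regular. Let p be the pumping length given by the pumping lemma.
Choose w = 0^p 1^p ∈ L with |w| = 2p ≥ p.
Write w = xyz as guaranteed by the lemma, with |xy| ≤ p and |y| ≥ 1.
Because |xy| ≤ p and w begins with p copies of 0, we have y = 0^k with 1 ≤ k ≤ p.
Pump with i = 2: xy^2z = 0^{p+k} 1^p has p+k occurrences of 0 but only p of 1. Since k ≥ 1 the counts differ, so xy^2z ∉ L.
This contradicts the pumping lemma, so L is not regular.

0^{p+k} 1^p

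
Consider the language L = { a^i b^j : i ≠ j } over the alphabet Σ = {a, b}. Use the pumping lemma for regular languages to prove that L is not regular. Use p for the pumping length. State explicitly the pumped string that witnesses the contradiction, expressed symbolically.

Suppose for contradiction that L is regular, and let p be the pumping length.
Choose w = a^p b^{p+p!}. Since p ≠ p+p!, w ∈ L; and |w| ≥ p.
The pumping lemma gives a decomposition w = xyz where |xy| ≤ p and |y| ≥ 1.
Since the first p symbols of w are all a's and |xy| ≤ p, y lies entirely in the leading a-block: y = a^k for some k with 1 ≤ k ≤ p.
Since 1 ≤ k ≤ p, k divides p!; set t = 1 + p!/k. Then xy^t z has p + (p!/k)·k = p + p! copies of a. Now the a-count equals the b-count, so i ≠ j fails. So xy^t z = a^{p+p!} b^{p+p!} ∉ L.
This contradicts the pumping lemma, so L is not regular.

a^{p+p!} b^{p+p!}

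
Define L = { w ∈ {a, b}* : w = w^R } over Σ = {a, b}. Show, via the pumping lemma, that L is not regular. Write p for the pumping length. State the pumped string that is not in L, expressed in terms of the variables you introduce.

Assume L is regular. Let p be the pumping length given by the pumping lemma.
Take w = a^p b a^p, a palindrome of length 2p+1 ≥ p.
Write w = xyz as guaranteed by the lemma, with |xy| ≤ p and |y| > 0.
The first p characters of w are a's, so xy (and hence y) consists only of a's. Write y = a^k, 1 ≤ k ≤ p.
Pump with i = 2: xy^2z = a^{p+k} b a^p. Its reverse is a^p b a^{p+k}, which differs from xy^2z since k ≥ 1. So xy^2z is not a palindrome and xy^2z ∉ L.
Contradiction. Therefore L is not regular.

a^{p+k} b a^p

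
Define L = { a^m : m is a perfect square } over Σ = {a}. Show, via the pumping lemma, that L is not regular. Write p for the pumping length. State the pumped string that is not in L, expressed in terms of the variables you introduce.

Assume L is regular; let p be its pumping constant.
Take w = a^{p²} ∈ L with |w| = p² ≥ p.
Write w = xyz as guaranteed by the lemma, with |xy| ≤ p and |y| > 0.
Then y = a^k for some k with 1 ≤ k ≤ p.
Pump with i = 2: xy^2z = a^{p²+k}. Since 1 ≤ k ≤ p, p² < p²+k ≤ p²+p < (p+1)², so p²+k lies strictly between consecutive squares and is not a perfect square. So xy^2z ∉ L.
Contradiction. Therefore L is not regular.

a^{p²+k}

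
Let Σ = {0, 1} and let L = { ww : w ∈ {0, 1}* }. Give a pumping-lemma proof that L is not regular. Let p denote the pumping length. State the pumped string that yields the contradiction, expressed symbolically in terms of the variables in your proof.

0^{p+k} 1^p 0^p 1^p

Assume L is regular; let p be its pumping constant.
Take w = 0^p 1^p 0^p 1^p = uu where u = 0^p1^p; then w ∈ L and |w| = 4p ≥ p.
Write w = xyz as guaranteed by the lemma, with |xy| ≤ p and |y| > 0.
The first p characters of w are 0's, so xy (and hence y) consists only of 0's. Write y = 0^k, 1 ≤ k ≤ p.
Pump with i = 2: xy^2z = 0^{p+k} 1^p 0^p 1^p, of length 4p+k. Suppose this equals vv. The string starts with 0 and ends with 1, so v does too; thus the boundary between the two copies of v is a 1→0 transition. There is exactly one such transition, at position 2p+k, so |v| = 2p+k and |vv| = 4p+2k ≠ 4p+k since k ≥ 1. So xy^2z ∉ L.
Contradiction. Therefore L is not regular.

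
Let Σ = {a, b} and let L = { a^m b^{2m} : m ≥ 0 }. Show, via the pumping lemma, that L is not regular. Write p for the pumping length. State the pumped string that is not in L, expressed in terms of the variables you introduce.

Assume L is regular; let p be its pumping constant.
Let w = a^p b^{2p} ∈ L; note |w| = 3p ≥ p.
By the pumping lemma, w = xyz with |xy| ≤ p and |y| > 0.
The first p characters of w are a's, so xy (and hence y) consists only of a's. Write y = a^k, 1 ≤ k ≤ p.
Pump with i = 2: xy^2z = a^{p+k} b^{2p}. For this to lie in L we would need 2p = 2(p+k), which forces k = 0. But k ≥ 1, so xy^2z ∉ L.
This contradicts the pumping lemma, so L is not regular.

a^{p+k} b^{2p}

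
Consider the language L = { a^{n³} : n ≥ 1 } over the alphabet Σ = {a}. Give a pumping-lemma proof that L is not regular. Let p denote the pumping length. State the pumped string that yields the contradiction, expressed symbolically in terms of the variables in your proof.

Toward a contradiction, assume L is regular with pumping length p.
Take w = a^{p³} ∈ L with |w| = p³ ≥ p.
By the pumping lemma, w = xyz with |xy| ≤ p and |y| ≥ 1.
Then y = a^k for some k with 1 ≤ k ≤ p.
Pump with i = 2: xy^2z = a^{p³+k}. Since 1 ≤ k ≤ p, p³ < p³+k ≤ p³+p < p³+3p²+3p+1 = (p+1)³, so p³+k is not a perfect cube. So xy^2z ∉ L.
This contradicts the pumping lemma, so L is not regular.

a^{p³+k}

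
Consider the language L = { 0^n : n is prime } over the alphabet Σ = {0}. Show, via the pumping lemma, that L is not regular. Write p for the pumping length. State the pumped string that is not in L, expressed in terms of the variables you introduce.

0^{q(1+k)}

Suppose for contradiction that L is regular, and let p be the pumping length.
Let q be a prime with q ≥ p+2 (infinitely many primes exist), and take w = 0^q ∈ L with |w| = q ≥ p.
By the pumping lemma, w = xyz with |xy| ≤ p and y is nonempty.
Then y = 0^k for some k with 1 ≤ k ≤ p.
Since 1 ≤ k ≤ p, |xz| = q-k. Pump with i = q+1: |xy^{q+1}z| = (q-k)+(q+1)k = q+qk = q(1+k), which is composite (both factors ≥ 2). So xy^{q+1}z = 0^{q(1+k)} ∉ L.
Contradiction. Therefore L is not regular.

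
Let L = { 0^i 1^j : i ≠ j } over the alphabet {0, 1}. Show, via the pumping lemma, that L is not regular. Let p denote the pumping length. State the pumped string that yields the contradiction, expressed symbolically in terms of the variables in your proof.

Assume L is regular. Let p be the pumping length given by the pumping lemma.
Choose w = 0^p 1^{p+p!}. Since p ≠ p+p!, w ∈ L; and |w| ≥ p.
Write w = xyz as guaranteed by the lemma, with |xy| ≤ p and |y| > 0.
Since the first p symbols of w are all 0's and |xy| ≤ p, y lies entirely in the leading 0-block: y = 0^k for some k with 1 ≤ k ≤ p.
Since 1 ≤ k ≤ p, k divides p!; set t = 1 + p!/k. Then xy^t z has p + (p!/k)·k = p + p! copies of 0. Now the 0-count equals the 1-count, so i ≠ j fails. So xy^t z = 0^{p+p!} 1^{p+p!} ∉ L.
This contradicts the pumping lemma, so L is not regular.

0^{p+p!} 1^{p+p!}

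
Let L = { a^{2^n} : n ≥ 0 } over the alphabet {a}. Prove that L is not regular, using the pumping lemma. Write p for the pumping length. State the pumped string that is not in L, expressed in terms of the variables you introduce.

Assume L is regular. Let p be the pumping length given by the pumping lemma.
Take w = a^{2^p} ∈ L with |w| = 2^p ≥ p.
The pumping lemma gives a decomposition w = xyz where |xy| ≤ p and y is nonempty.
Then y = a^k for some k with 1 ≤ k ≤ p.
Pump with i = 2: xy^2z = a^{2^p+k}. Since 1 ≤ k ≤ p < 2^p, we have 2^p < 2^p+k < 2^{p+1}, so 2^p+k is not a power of 2. So xy^2z ∉ L.
This is a contradiction; hence L is not regular.

a^{2^p+k}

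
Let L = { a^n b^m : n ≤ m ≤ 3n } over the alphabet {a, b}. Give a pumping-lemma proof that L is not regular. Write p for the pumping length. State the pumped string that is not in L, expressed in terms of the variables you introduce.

Toward a contradiction, assume L is regular with pumping length p.
Take w = a^p b^p ∈ L (since p ≤ p ≤ 3p), with |w| = 2p ≥ p.
By the pumping lemma, w = xyz with |xy| ≤ p and y is nonempty.
Since the first p symbols of w are all a's and |xy| ≤ p, y lies entirely in the leading a-block: y = a^k for some k with 1 ≤ k ≤ p.
Pump with i = 2: xy^2z = a^{p+k} b^p. Now n = p+k > p = m, so the condition n ≤ m fails. Thus xy^2z ∉ L.
Contradiction. Therefore L is not regular.

a^{p+k} b^p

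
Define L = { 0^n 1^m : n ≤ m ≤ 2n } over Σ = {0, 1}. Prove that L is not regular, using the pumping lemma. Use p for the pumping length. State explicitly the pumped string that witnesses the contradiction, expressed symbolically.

Assume L is regular. Let p be the pumping length given by the pumping lemma.
Take w = 0^p 1^p ∈ L (since p ≤ p ≤ 2p), with |w| = 2p ≥ p.
Write w = xyz as guaranteed by the lemma, with |xy| ≤ p and |y| ≥ 1.
Since the first p symbols of w are all 0's and |xy| ≤ p, y lies entirely in the leading 0-block: y = 0^k for some k with 1 ≤ k ≤ p.
Pump with i = 2: xy^2z = 0^{p+k} 1^p. Now n = p+k > p = m, so the condition n ≤ m fails. Thus xy^2z ∉ L.
Contradiction. Therefore L is not regular.

0^{p+k} 1^p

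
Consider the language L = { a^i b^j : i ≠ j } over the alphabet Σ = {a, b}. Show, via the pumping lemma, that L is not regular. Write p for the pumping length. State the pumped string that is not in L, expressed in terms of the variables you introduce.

Suppose for contradiction that L is regular, and let p be the pumping length.
Choose w = a^p b^{p+p!}. Since p ≠ p+p!, w ∈ L; and |w| ≥ p.
Write w = xyz as guaranteed by the lemma, with |xy| ≤ p and |y| > 0.
Since the first p symbols of w are all a's and |xy| ≤ p, y lies entirely in the leading a-block: y = a^k for some k with 1 ≤ k ≤ p.
Since 1 ≤ k ≤ p, k divides p!; set t = 1 + p!/k. Then xy^t z has p + (p!/k)·k = p + p! copies of a. Now the a-count equals the b-count, so i ≠ j fails. So xy^t z = a^{p+p!} b^{p+p!} ∉ L.
Contradiction. Therefore L is not regular.

a^{p+p!} b^{p+p!}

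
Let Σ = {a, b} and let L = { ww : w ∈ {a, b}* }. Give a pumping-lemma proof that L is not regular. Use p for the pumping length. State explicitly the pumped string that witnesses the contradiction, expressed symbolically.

a^{p+k} b^p a^p b^p

Assume L is regular. Let p be the pumping length given by the pumping lemma.
Take w = a^p b^p a^p b^p = uu where u = a^pb^p; then w ∈ L and |w| = 4p ≥ p.
The pumping lemma gives a decomposition w = xyz where |xy| ≤ p and y is nonempty.
The first p characters of w are a's, so xy (and hence y) consists only of a's. Write y = a^k, 1 ≤ k ≤ p.
Pump with i = 2: xy^2z = a^{p+k} b^p a^p b^p, of length 4p+k. Suppose this equals vv. The string starts with a and ends with b, so v does too; thus the boundary between the two copies of v is a b→a transition. There is exactly one such transition, at position 2p+k, so |v| = 2p+k and |vv| = 4p+2k ≠ 4p+k since k ≥ 1. So xy^2z ∉ L.
This contradicts the pumping lemma, so L is not regular.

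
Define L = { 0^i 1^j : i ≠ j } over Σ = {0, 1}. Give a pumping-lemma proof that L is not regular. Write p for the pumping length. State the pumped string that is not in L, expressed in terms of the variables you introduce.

0^{p+p!} 1^{p+p!}

Toward a contradiction, assume L is regular with pumping length p.
Choose w = 0^p 1^{p+p!}. Since p ≠ p+p!, w ∈ L; and |w| ≥ p.
By the pumping lemma, w = xyz with |xy| ≤ p and |y| > 0.
Because |xy| ≤ p and w begins with p copies of 0, we have y = 0^k with 1 ≤ k ≤ p.
Since 1 ≤ k ≤ p, k divides p!; set t = 1 + p!/k. Then xy^t z has p + (p!/k)·k = p + p! copies of 0. Now the 0-count equals the 1-count, so i ≠ j fails. So xy^t z = 0^{p+p!} 1^{p+p!} ∉ L.
This contradicts the pumping lemma, so L is not regular.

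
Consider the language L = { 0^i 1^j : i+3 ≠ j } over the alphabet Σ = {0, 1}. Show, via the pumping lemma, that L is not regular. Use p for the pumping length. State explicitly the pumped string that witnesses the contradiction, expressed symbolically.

0^{p+p!} 1^{p+p!+3}

Assume L is regular. Let p be the pumping length given by the pumping lemma.
Choose w = 0^p 1^{p+p!+3}. Since p ≠ (p+p!+3)-3 = p+p!, w ∈ L; and |w| ≥ p.
By the pumping lemma, w = xyz with |xy| ≤ p and |y| ≥ 1.
The first p characters of w are 0's, so xy (and hence y) consists only of 0's. Write y = 0^k, 1 ≤ k ≤ p.
Since 1 ≤ k ≤ p, k divides p!; set t = 1 + p!/k. Then xy^t z has p + (p!/k)·k = p + p! copies of 0. Now the 0-count is p+p! and (1-count)-3 = (p+p!+3)-3 = p+p!, so i+3 ≠ j fails. So xy^t z = 0^{p+p!} 1^{p+p!+3} ∉ L.
This is a contradiction; hence L is not regular.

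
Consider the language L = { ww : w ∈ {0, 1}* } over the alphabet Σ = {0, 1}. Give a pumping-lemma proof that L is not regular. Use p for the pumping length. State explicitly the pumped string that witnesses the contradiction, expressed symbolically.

Toward a contradiction, assume L is regular with pumping length p.
Take w = 0^p 1^p 0^p 1^p = uu where u = 0^p1^p; then w ∈ L and |w| = 4p ≥ p.
The pumping lemma gives a decomposition w = xyz where |xy| ≤ p and y is nonempty.
Because |xy| ≤ p and w begins with p copies of 0, we have y = 0^k with 1 ≤ k ≤ p.
Pump with i = 2: xy^2z = 0^{p+k} 1^p 0^p 1^p, of length 4p+k. Suppose this equals vv. The string starts with 0 and ends with 1, so v does too; thus the boundary between the two copies of v is a 1→0 transition. There is exactly one such transition, at position 2p+k, so |v| = 2p+k and |vv| = 4p+2k ≠ 4p+k since k ≥ 1. So xy^2z ∉ L.
Contradiction. Therefore L is not regular.

0^{p+k} 1^p 0^p 1^p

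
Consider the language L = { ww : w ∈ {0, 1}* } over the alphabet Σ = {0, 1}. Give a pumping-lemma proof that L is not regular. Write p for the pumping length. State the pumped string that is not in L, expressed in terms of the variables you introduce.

Assume L is regular. Let p be the pumping length given by the pumping lemma.
Take w = 0^p 1^p 0^p 1^p = uu where u = 0^p1^p; then w ∈ L and |w| = 4p ≥ p.
Write w = xyz as guaranteed by the lemma, with |xy| ≤ p and |y| > 0.
The first p characters of w are 0's, so xy (and hence y) consists only of 0's. Write y = 0^k, 1 ≤ k ≤ p.
Pump with i = 2: xy^2z = 0^{p+k} 1^p 0^p 1^p, of length 4p+k. Suppose this equals vv. The string starts with 0 and ends with 1, so v does too; thus the boundary between the two copies of v is a 1→0 transition. There is exactly one such transition, at position 2p+k, so |v| = 2p+k and |vv| = 4p+2k ≠ 4p+k since k ≥ 1. So xy^2z ∉ L.
This is a contradiction; hence L is not regular.

0^{p+k} 1^p 0^p 1^p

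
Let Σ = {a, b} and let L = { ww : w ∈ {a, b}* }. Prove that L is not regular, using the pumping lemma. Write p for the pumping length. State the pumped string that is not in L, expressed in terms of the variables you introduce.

Assume L is regular. Let p be the pumping length given by the pumping lemma.
Take w = a^p b^p a^p b^p = uu where u = a^pb^p; then w ∈ L and |w| = 4p ≥ p.
By the pumping lemma, w = xyz with |xy| ≤ p and |y| ≥ 1.
The first p characters of w are a's, so xy (and hence y) consists only of a's. Write y = a^k, 1 ≤ k ≤ p.
Pump with i = 2: xy^2z = a^{p+k} b^p a^p b^p, of length 4p+k. Suppose this equals vv. The string starts with a and ends with b, so v does too; thus the boundary between the two copies of v is a b→a transition. There is exactly one such transition, at position 2p+k, so |v| = 2p+k and |vv| = 4p+2k ≠ 4p+k since k ≥ 1. So xy^2z ∉ L.
Contradiction. Therefore L is not regular.

a^{p+k} b^p a^p b^p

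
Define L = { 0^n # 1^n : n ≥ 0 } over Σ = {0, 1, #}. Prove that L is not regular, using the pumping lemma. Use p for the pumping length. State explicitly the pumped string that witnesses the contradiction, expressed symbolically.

Suppose for contradiction that L is regular, and let p be the pumping length.
Take w = 0^p # 1^p ∈ L with |w| = 2p+1 ≥ p.
Write w = xyz as guaranteed by the lemma, with |xy| ≤ p and y is nonempty.
The first p characters of w are 0's, so xy (and hence y) consists only of 0's. Write y = 0^k, 1 ≤ k ≤ p.
Pump with i = 2: xy^2z = 0^{p+k} # 1^p, which would require p+k = p. But k ≥ 1, so xy^2z ∉ L.
This is a contradiction; hence L is not regular.

0^{p+k} # 1^p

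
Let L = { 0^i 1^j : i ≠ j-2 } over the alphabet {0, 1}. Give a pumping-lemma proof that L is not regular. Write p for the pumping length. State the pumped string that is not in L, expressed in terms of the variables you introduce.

Assume L is regular. Let p be the pumping length given by the pumping lemma.
Choose w = 0^p 1^{p+p!+2}. Since p ≠ (p+p!+2)-2 = p+p!, w ∈ L; and |w| ≥ p.
By the pumping lemma, w = xyz with |xy| ≤ p and |y| ≥ 1.
Since the first p symbols of w are all 0's and |xy| ≤ p, y lies entirely in the leading 0-block: y = 0^k for some k with 1 ≤ k ≤ p.
Since 1 ≤ k ≤ p, k divides p!; set t = 1 + p!/k. Then xy^t z has p + (p!/k)·k = p + p! copies of 0. Now the 0-count is p+p! and (1-count)-2 = (p+p!+2)-2 = p+p!, so i ≠ j-2 fails. So xy^t z = 0^{p+p!} 1^{p+p!+2} ∉ L.
This contradicts the pumping lemma, so L is not regular.

0^{p+p!} 1^{p+p!+2}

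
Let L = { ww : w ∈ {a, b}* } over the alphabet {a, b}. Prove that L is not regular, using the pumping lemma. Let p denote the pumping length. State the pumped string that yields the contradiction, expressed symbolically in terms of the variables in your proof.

Toward a contradiction, assume L is regular with pumping length p.
Take w = a^p b^p a^p b^p = uu where u = a^pb^p; then w ∈ L and |w| = 4p ≥ p.
By the pumping lemma, w = xyz with |xy| ≤ p and y is nonempty.
The first p characters of w are a's, so xy (and hence y) consists only of a's. Write y = a^k, 1 ≤ k ≤ p.
Pump with i = 2: xy^2z = a^{p+k} b^p a^p b^p, of length 4p+k. Suppose this equals vv. The string starts with a and ends with b, so v does too; thus the boundary between the two copies of v is a b→a transition. There is exactly one such transition, at position 2p+k, so |v| = 2p+k and |vv| = 4p+2k ≠ 4p+k since k ≥ 1. So xy^2z ∉ L.
Contradiction. Therefore L is not regular.

a^{p+k} b^p a^p b^p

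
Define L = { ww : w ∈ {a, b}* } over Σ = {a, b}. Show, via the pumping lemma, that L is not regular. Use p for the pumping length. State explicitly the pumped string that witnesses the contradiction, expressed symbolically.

a^{p+k} b^p a^p b^p

Assume L is regular. Let p be the pumping length given by the pumping lemma.
Take w = a^p b^p a^p b^p = uu where u = a^pb^p; then w ∈ L and |w| = 4p ≥ p.
By the pumping lemma, w = xyz with |xy| ≤ p and y is nonempty.
Because |xy| ≤ p and w begins with p copies of a, we have y = a^k with 1 ≤ k ≤ p.
Pump with i = 2: xy^2z = a^{p+k} b^p a^p b^p, of length 4p+k. Suppose this equals vv. The string starts with a and ends with b, so v does too; thus the boundary between the two copies of v is a b→a transition. There is exactly one such transition, at position 2p+k, so |v| = 2p+k and |vv| = 4p+2k ≠ 4p+k since k ≥ 1. So xy^2z ∉ L.
Contradiction. Therefore L is not regular.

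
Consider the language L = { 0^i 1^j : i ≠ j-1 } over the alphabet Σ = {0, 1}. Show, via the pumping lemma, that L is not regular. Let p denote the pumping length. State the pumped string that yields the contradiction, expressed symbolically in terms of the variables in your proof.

0^{p+p!} 1^{p+p!+1}

Assume L is regular; let p be its pumping constant.
Choose w = 0^p 1^{p+p!+1}. Since p ≠ (p+p!+1)-1 = p+p!, w ∈ L; and |w| ≥ p.
By the pumping lemma, w = xyz with |xy| ≤ p and |y| > 0.
Since the first p symbols of w are all 0's and |xy| ≤ p, y lies entirely in the leading 0-block: y = 0^k for some k with 1 ≤ k ≤ p.
Since 1 ≤ k ≤ p, k divides p!; set t = 1 + p!/k. Then xy^t z has p + (p!/k)·k = p + p! copies of 0. Now the 0-count is p+p! and (1-count)-1 = (p+p!+1)-1 = p+p!, so i ≠ j-1 fails. So xy^t z = 0^{p+p!} 1^{p+p!+1} ∉ L.
This is a contradiction; hence L is not regular.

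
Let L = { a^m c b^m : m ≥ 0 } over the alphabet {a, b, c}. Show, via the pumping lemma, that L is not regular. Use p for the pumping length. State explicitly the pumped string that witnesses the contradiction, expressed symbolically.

a^{p+k} c b^p

Toward a contradiction, assume L is regular with pumping length p.
Take w = a^p c b^p ∈ L with |w| = 2p+1 ≥ p.
The pumping lemma gives a decomposition w = xyz where |xy| ≤ p and |y| ≥ 1.
Because |xy| ≤ p and w begins with p copies of a, we have y = a^k with 1 ≤ k ≤ p.
Pump with i = 2: xy^2z = a^{p+k} c b^p, which would require p+k = p. But k ≥ 1, so xy^2z ∉ L.
This contradicts the pumping lemma, so L is not regular.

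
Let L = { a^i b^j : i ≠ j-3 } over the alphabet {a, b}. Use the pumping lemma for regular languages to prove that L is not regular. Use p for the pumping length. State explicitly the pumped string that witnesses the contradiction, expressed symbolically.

Assume L is regular. Let p be the pumping length given by the pumping lemma.
Choose w = a^p b^{p+p!+3}. Since p ≠ (p+p!+3)-3 = p+p!, w ∈ L; and |w| ≥ p.
By the pumping lemma, w = xyz with |xy| ≤ p and |y| ≥ 1.
Because |xy| ≤ p and w begins with p copies of a, we have y = a^k with 1 ≤ k ≤ p.
Since 1 ≤ k ≤ p, k divides p!; set t = 1 + p!/k. Then xy^t z has p + (p!/k)·k = p + p! copies of a. Now the a-count is p+p! and (b-count)-3 = (p+p!+3)-3 = p+p!, so i ≠ j-3 fails. So xy^t z = a^{p+p!} b^{p+p!+3} ∉ L.
This contradicts the pumping lemma, so L is not regular.

a^{p+p!} b^{p+p!+3}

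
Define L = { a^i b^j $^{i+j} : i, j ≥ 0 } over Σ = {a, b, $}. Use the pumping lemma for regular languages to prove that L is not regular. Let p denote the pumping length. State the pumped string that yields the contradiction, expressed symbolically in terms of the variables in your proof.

Assume L is regular. Let p be the pumping length given by the pumping lemma.
Take w = a^p b^p $^{2p} ∈ L (with i=j=p, i+j=2p), |w| = 4p ≥ p.
The pumping lemma gives a decomposition w = xyz where |xy| ≤ p and |y| > 0.
Because |xy| ≤ p and w begins with p copies of a, we have y = a^k with 1 ≤ k ≤ p.
Consider xy^2z = a^{p+k} b^p $^{2p}. Now the a- and b-counts sum to 2p+k, but the $-count is 2p ≠ 2p+k. So xy^2z ∉ L.
This contradicts the pumping lemma, so L is not regular.

a^{p+k} b^p $^{2p}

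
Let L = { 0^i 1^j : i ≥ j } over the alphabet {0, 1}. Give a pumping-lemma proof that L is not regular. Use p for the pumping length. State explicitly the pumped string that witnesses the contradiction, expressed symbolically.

Assume L is regular; let p be its pumping constant.
Choose w = 0^p 1^p ∈ L, with |w| = 2p ≥ p.
By the pumping lemma, w = xyz with |xy| ≤ p and y is nonempty.
Because |xy| ≤ p and w begins with p copies of 0, we have y = 0^k with 1 ≤ k ≤ p.
Consider xy^0z = xz = 0^{p-k} 1^p. Since k ≥ 1, the 0-count p-k is less than p, so i ≥ j fails; thus xz ∉ L.
This is a contradiction; hence L is not regular.

0^{p-k} 1^p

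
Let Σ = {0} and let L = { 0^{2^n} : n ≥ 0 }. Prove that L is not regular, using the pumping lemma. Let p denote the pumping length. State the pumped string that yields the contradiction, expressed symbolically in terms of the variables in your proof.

0^{2^p+k}

Assume L is regular; let p be its pumping constant.
Take w = 0^{2^p} ∈ L with |w| = 2^p ≥ p.
By the pumping lemma, w = xyz with |xy| ≤ p and |y| ≥ 1.
Then y = 0^k for some k with 1 ≤ k ≤ p.
Pump with i = 2: xy^2z = 0^{2^p+k}. Since 1 ≤ k ≤ p < 2^p, we have 2^p < 2^p+k < 2^{p+1}, so 2^p+k is not a power of 2. So xy^2z ∉ L.
This is a contradiction; hence L is not regular.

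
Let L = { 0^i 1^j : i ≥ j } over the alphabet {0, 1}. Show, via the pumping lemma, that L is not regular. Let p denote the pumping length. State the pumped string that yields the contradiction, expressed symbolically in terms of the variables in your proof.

Toward a contradiction, assume L is regular with pumping length p.
Choose w = 0^p 1^p ∈ L, with |w| = 2p ≥ p.
The pumping lemma gives a decomposition w = xyz where |xy| ≤ p and |y| ≥ 1.
Since the first p symbols of w are all 0's and |xy| ≤ p, y lies entirely in the leading 0-block: y = 0^k for some k with 1 ≤ k ≤ p.
Consider xy^0z = xz = 0^{p-k} 1^p. Since k ≥ 1, the 0-count p-k is less than p, so i ≥ j fails; thus xz ∉ L.
This is a contradiction; hence L is not regular.

0^{p-k} 1^p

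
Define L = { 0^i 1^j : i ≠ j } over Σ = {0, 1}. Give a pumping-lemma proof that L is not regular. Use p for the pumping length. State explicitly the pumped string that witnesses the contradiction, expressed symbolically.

0^{p+p!} 1^{p+p!}

Assume L is regular. Let p be the pumping length given by the pumping lemma.
Choose w = 0^p 1^{p+p!}. Since p ≠ p+p!, w ∈ L; and |w| ≥ p.
By the pumping lemma, w = xyz with |xy| ≤ p and |y| ≥ 1.
The first p characters of w are 0's, so xy (and hence y) consists only of 0's. Write y = 0^k, 1 ≤ k ≤ p.
Since 1 ≤ k ≤ p, k divides p!; set t = 1 + p!/k. Then xy^t z has p + (p!/k)·k = p + p! copies of 0. Now the 0-count equals the 1-count, so i ≠ j fails. So xy^t z = 0^{p+p!} 1^{p+p!} ∉ L.
This contradicts the pumping lemma, so L is not regular.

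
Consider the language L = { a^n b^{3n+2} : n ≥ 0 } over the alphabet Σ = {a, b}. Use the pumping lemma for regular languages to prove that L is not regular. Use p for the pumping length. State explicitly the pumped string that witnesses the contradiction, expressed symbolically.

Toward a contradiction, assume L is regular with pumping length p.
Choose w = a^p b^{3p+2}, which is in L with |w| = 4p+2 ≥ p.
The pumping lemma gives a decomposition w = xyz where |xy| ≤ p and |y| ≥ 1.
Since the first p symbols of w are all a's and |xy| ≤ p, y lies entirely in the leading a-block: y = a^k for some k with 1 ≤ k ≤ p.
Pump with i = 2: xy^2z = a^{p+k} b^{3p+2}. For this to lie in L we would need 3p+2 = 3(p+k)+2, which forces k = 0. But k ≥ 1, so xy^2z ∉ L.
This contradicts the pumping lemma, so L is not regular.

a^{p+k} b^{3p+2}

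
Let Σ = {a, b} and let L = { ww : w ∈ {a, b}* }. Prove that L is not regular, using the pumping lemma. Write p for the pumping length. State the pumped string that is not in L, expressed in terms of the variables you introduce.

a^{p+k} b^p a^p b^p

Toward a contradiction, assume L is regular with pumping length p.
Take w = a^p b^p a^p b^p = uu where u = a^pb^p; then w ∈ L and |w| = 4p ≥ p.
Write w = xyz as guaranteed by the lemma, with |xy| ≤ p and |y| > 0.
Because |xy| ≤ p and w begins with p copies of a, we have y = a^k with 1 ≤ k ≤ p.
Pump with i = 2: xy^2z = a^{p+k} b^p a^p b^p, of length 4p+k. Suppose this equals vv. The string starts with a and ends with b, so v does too; thus the boundary between the two copies of v is a b→a transition. There is exactly one such transition, at position 2p+k, so |v| = 2p+k and |vv| = 4p+2k ≠ 4p+k since k ≥ 1. So xy^2z ∉ L.
Contradiction. Therefore L is not regular.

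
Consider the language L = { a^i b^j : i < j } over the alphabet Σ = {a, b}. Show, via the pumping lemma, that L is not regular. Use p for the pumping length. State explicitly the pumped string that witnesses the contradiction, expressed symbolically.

a^{p+k} b^{p+1}

Toward a contradiction, assume L is regular with pumping length p.
Choose w = a^p b^{p+1} ∈ L, with |w| = 2p+1 ≥ p.
The pumping lemma gives a decomposition w = xyz where |xy| ≤ p and y is nonempty.
Since the first p symbols of w are all a's and |xy| ≤ p, y lies entirely in the leading a-block: y = a^k for some k with 1 ≤ k ≤ p.
Consider xy^2z = a^{p+k} b^{p+1}. Since k ≥ 1, the a-count p+k is at least p+1, so i < j fails; thus xy^2z ∉ L.
This contradicts the pumping lemma, so L is not regular.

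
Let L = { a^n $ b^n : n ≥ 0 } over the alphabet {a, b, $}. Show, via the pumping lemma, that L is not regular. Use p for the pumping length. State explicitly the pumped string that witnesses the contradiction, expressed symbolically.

Toward a contradiction, assume L is regular with pumping length p.
Take w = a^p $ b^p ∈ L with |w| = 2p+1 ≥ p.
The pumping lemma gives a decomposition w = xyz where |xy| ≤ p and y is nonempty.
Since the first p symbols of w are all a's and |xy| ≤ p, y lies entirely in the leading a-block: y = a^k for some k with 1 ≤ k ≤ p.
Pump with i = 2: xy^2z = a^{p+k} $ b^p, which would require p+k = p. But k ≥ 1, so xy^2z ∉ L.
This contradicts the pumping lemma, so L is not regular.

a^{p+k} $ b^p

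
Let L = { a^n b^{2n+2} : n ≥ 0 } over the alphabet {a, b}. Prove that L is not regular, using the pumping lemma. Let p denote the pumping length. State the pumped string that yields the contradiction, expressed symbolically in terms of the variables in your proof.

a^{p+k} b^{2p+2}

Assume L is regular. Let p be the pumping length given by the pumping lemma.
Choose w = a^p b^{2p+2}, which is in L with |w| = 3p+2 ≥ p.
The pumping lemma gives a decomposition w = xyz where |xy| ≤ p and y is nonempty.
Since the first p symbols of w are all a's and |xy| ≤ p, y lies entirely in the leading a-block: y = a^k for some k with 1 ≤ k ≤ p.
Pump with i = 2: xy^2z = a^{p+k} b^{2p+2}. For this to lie in L we would need 2p+2 = 2(p+k)+2, which forces k = 0. But k ≥ 1, so xy^2z ∉ L.
This is a contradiction; hence L is not regular.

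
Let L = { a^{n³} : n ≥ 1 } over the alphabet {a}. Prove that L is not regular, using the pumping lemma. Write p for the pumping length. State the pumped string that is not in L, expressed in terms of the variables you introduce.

Toward a contradiction, assume L is regular with pumping length p.
Take w = a^{p³} ∈ L with |w| = p³ ≥ p.
Write w = xyz as guaranteed by the lemma, with |xy| ≤ p and |y| ≥ 1.
Then y = a^k for some k with 1 ≤ k ≤ p.
Pump with i = 2: xy^2z = a^{p³+k}. Since 1 ≤ k ≤ p, p³ < p³+k ≤ p³+p < p³+3p²+3p+1 = (p+1)³, so p³+k is not a perfect cube. So xy^2z ∉ L.
This is a contradiction; hence L is not regular.

a^{p³+k}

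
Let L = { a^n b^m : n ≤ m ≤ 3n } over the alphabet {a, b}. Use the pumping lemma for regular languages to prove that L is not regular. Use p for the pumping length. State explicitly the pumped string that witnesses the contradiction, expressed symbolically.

a^{p+k} b^p

Suppose for contradiction that L is regular, and let p be the pumping length.
Take w = a^p b^p ∈ L (since p ≤ p ≤ 3p), with |w| = 2p ≥ p.
By the pumping lemma, w = xyz with |xy| ≤ p and |y| > 0.
The first p characters of w are a's, so xy (and hence y) consists only of a's. Write y = a^k, 1 ≤ k ≤ p.
Pump with i = 2: xy^2z = a^{p+k} b^p. Now n = p+k > p = m, so the condition n ≤ m fails. Thus xy^2z ∉ L.
This contradicts the pumping lemma, so L is not regular.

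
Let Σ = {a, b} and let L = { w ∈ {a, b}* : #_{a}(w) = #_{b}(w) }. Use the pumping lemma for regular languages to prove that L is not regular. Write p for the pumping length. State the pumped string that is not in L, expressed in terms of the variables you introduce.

a^{p+k} b^p

Assume L is regular; let p be its pumping constant.
Choose w = a^p b^p ∈ L with |w| = 2p ≥ p.
By the pumping lemma, w = xyz with |xy| ≤ p and |y| > 0.
The first p characters of w are a's, so xy (and hence y) consists only of a's. Write y = a^k, 1 ≤ k ≤ p.
Pump with i = 2: xy^2z = a^{p+k} b^p has p+k occurrences of a but only p of b. Since k ≥ 1 the counts differ, so xy^2z ∉ L.
This is a contradiction; hence L is not regular.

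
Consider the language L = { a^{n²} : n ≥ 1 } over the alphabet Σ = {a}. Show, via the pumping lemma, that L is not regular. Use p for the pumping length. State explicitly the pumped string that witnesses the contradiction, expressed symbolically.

a^{p²+k}

Suppose for contradiction that L is regular, and let p be the pumping length.
Take w = a^{p²} ∈ L with |w| = p² ≥ p.
Write w = xyz as guaranteed by the lemma, with |xy| ≤ p and |y| ≥ 1.
Then y = a^k for some k with 1 ≤ k ≤ p.
Pump with i = 2: xy^2z = a^{p²+k}. Since 1 ≤ k ≤ p, p² < p²+k ≤ p²+p < (p+1)², so p²+k lies strictly between consecutive squares and is not a perfect square. So xy^2z ∉ L.
This is a contradiction; hence L is not regular.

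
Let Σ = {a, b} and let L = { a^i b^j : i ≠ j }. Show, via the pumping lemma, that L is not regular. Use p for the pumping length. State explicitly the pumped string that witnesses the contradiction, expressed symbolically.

Assume L is regular; let p be its pumping constant.
Choose w = a^p b^{p+p!}. Since p ≠ p+p!, w ∈ L; and |w| ≥ p.
By the pumping lemma, w = xyz with |xy| ≤ p and |y| ≥ 1.
Since the first p symbols of w are all a's and |xy| ≤ p, y lies entirely in the leading a-block: y = a^k for some k with 1 ≤ k ≤ p.
Since 1 ≤ k ≤ p, k divides p!; set t = 1 + p!/k. Then xy^t z has p + (p!/k)·k = p + p! copies of a. Now the a-count equals the b-count, so i ≠ j fails. So xy^t z = a^{p+p!} b^{p+p!} ∉ L.
This is a contradiction; hence L is not regular.

a^{p+p!} b^{p+p!}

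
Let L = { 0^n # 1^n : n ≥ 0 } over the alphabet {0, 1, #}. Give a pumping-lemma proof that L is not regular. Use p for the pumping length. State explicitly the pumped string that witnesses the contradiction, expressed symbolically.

Assume L is regular; let p be its pumping constant.
Take w = 0^p # 1^p ∈ L with |w| = 2p+1 ≥ p.
By the pumping lemma, w = xyz with |xy| ≤ p and |y| ≥ 1.
The first p characters of w are 0's, so xy (and hence y) consists only of 0's. Write y = 0^k, 1 ≤ k ≤ p.
Pump with i = 2: xy^2z = 0^{p+k} # 1^p, which would require p+k = p. But k ≥ 1, so xy^2z ∉ L.
This contradicts the pumping lemma, so L is not regular.

0^{p+k} # 1^p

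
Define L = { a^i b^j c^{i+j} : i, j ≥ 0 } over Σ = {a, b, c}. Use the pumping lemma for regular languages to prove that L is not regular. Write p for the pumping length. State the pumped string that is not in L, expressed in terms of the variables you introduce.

Assume L is regular; let p be its pumping constant.
Take w = a^p b^p c^{2p} ∈ L (with i=j=p, i+j=2p), |w| = 4p ≥ p.
By the pumping lemma, w = xyz with |xy| ≤ p and y is nonempty.
The first p characters of w are a's, so xy (and hence y) consists only of a's. Write y = a^k, 1 ≤ k ≤ p.
Consider xy^2z = a^{p+k} b^p c^{2p}. Now the a- and b-counts sum to 2p+k, but the c-count is 2p ≠ 2p+k. So xy^2z ∉ L.
This is a contradiction; hence L is not regular.

a^{p+k} b^p c^{2p}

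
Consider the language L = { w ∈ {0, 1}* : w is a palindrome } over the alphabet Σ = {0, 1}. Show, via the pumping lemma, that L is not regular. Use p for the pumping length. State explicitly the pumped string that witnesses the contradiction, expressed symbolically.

Toward a contradiction, assume L is regular with pumping length p.
Take w = 0^p 1 0^p, a palindrome of length 2p+1 ≥ p.
Write w = xyz as guaranteed by the lemma, with |xy| ≤ p and |y| ≥ 1.
The first p characters of w are 0's, so xy (and hence y) consists only of 0's. Write y = 0^k, 1 ≤ k ≤ p.
Pump with i = 2: xy^2z = 0^{p+k} 1 0^p. Its reverse is 0^p 1 0^{p+k}, which differs from xy^2z since k ≥ 1. So xy^2z is not a palindrome and xy^2z ∉ L.
Contradiction. Therefore L is not regular.

0^{p+k} 1 0^p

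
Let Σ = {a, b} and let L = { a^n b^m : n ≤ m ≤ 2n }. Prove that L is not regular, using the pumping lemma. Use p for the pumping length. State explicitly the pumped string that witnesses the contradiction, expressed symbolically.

Assume L is regular; let p be its pumping constant.
Take w = a^p b^p ∈ L (since p ≤ p ≤ 2p), with |w| = 2p ≥ p.
By the pumping lemma, w = xyz with |xy| ≤ p and y is nonempty.
The first p characters of w are a's, so xy (and hence y) consists only of a's. Write y = a^k, 1 ≤ k ≤ p.
Pump with i = 2: xy^2z = a^{p+k} b^p. Now n = p+k > p = m, so the condition n ≤ m fails. Thus xy^2z ∉ L.
This contradicts the pumping lemma, so L is not regular.

a^{p+k} b^p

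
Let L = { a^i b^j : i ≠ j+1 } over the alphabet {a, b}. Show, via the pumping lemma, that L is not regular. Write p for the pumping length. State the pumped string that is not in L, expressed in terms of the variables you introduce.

Assume L is regular; let p be its pumping constant.
Choose w = a^p b^{p+p!-1}. Since p ≠ (p+p!-1)+1 = p+p!, w ∈ L; and |w| ≥ p.
By the pumping lemma, w = xyz with |xy| ≤ p and y is nonempty.
Since the first p symbols of w are all a's and |xy| ≤ p, y lies entirely in the leading a-block: y = a^k for some k with 1 ≤ k ≤ p.
Since 1 ≤ k ≤ p, k divides p!; set t = 1 + p!/k. Then xy^t z has p + (p!/k)·k = p + p! copies of a. Now the a-count is p+p! and (b-count)+1 = (p+p!-1)+1 = p+p!, so i ≠ j+1 fails. So xy^t z = a^{p+p!} b^{p+p!-1} ∉ L.
This contradicts the pumping lemma, so L is not regular.

a^{p+p!} b^{p+p!-1}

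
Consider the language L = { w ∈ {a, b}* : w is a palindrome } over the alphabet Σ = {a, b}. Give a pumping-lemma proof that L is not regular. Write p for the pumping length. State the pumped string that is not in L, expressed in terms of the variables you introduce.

Toward a contradiction, assume L is regular with pumping length p.
Take w = a^p b a^p, a palindrome of length 2p+1 ≥ p.
The pumping lemma gives a decomposition w = xyz where |xy| ≤ p and y is nonempty.
Because |xy| ≤ p and w begins with p copies of a, we have y = a^k with 1 ≤ k ≤ p.
Pump with i = 2: xy^2z = a^{p+k} b a^p. Its reverse is a^p b a^{p+k}, which differs from xy^2z since k ≥ 1. So xy^2z is not a palindrome and xy^2z ∉ L.
This is a contradiction; hence L is not regular.

a^{p+k} b a^p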